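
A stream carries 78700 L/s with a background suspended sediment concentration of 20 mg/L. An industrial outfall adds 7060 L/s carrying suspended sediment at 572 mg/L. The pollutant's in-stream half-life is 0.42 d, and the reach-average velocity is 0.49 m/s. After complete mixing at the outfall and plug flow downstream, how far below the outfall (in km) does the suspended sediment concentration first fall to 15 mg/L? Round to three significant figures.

37.8 km

Mixed concentration C = ΣQC/ΣQ = (78700·20.00 + 7060·572.0) / 85760 = 5612000/85760 = 65.44 mg/L.
Half-life 0.42 d → k = ln 2 / 0.42 = 1.650 d⁻¹.
Set 65.44·exp(−k·t) = 15 → t = ln(65.44/15)/k = 77120 s = 21.42 h.
Distance = v·t = 0.49·77120 = 37790 m = 37.79 km.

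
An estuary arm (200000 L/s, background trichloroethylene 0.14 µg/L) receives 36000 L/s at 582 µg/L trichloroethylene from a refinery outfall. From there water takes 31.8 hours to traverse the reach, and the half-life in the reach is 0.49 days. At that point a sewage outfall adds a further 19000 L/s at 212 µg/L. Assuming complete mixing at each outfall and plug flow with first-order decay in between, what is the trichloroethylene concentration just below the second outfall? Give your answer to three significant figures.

After mixing, C = (200000·0.1400 + 36000·582.0) / 236000 = 20980000/236000 = 88.90 µg/L; combined flow 236000 L/s.
Half-life 0.49 d → k = ln 2 / 0.49 = 1.415 d⁻¹.
After decay, C = 88.90 × e^(−kt) = 88.90 × 0.1535 = 13.64 µg/L.
At the second outfall, C = (236000·13.64 + 19000·212.0) / (236000 + 19000) = 28.42 µg/L.

28.4 µg/L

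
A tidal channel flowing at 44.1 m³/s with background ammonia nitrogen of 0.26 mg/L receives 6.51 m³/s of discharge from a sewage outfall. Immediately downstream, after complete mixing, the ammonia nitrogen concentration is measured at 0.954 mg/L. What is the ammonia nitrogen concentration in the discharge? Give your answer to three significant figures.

Mass balance: 44.10·0.2600 + 6.510·Cₑ = 50.61·0.9540
→ Cₑ = (50.61·0.9540 − 44.10·0.2600) / 6.510 = 5.655 mg/L.

5.66 mg/L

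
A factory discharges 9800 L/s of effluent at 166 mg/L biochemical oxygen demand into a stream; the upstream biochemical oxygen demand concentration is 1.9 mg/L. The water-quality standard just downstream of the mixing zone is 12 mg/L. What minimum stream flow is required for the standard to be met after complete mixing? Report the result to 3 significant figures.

149000 L/s

Set C_mix = 12: (Q·1.900 + 9800·166.0) / (Q + 9800) = 12
→ Q = 9800·(166.0 − 12)/(12 − 1.900) = 149400 L/s.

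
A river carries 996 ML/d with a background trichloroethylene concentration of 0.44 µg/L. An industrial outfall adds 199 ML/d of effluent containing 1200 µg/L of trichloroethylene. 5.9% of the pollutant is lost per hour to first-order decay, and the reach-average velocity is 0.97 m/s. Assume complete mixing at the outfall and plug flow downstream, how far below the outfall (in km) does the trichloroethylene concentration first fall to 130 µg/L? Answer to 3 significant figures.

Flow-weighted average: C = (996.0·0.4400 + 199.0·1200) / 1195 = 239200/1195 = 200.2 µg/L.
5.9%/h lost → k = −ln(1 − 0.059) = 0.06081 h⁻¹.
Set 200.2·exp(−k·t) = 130 → t = ln(200.2/130)/k = 25560 s = 7.100 h.
Distance = v·t = 0.97·25560 = 24790 m = 24.79 km.

24.8 km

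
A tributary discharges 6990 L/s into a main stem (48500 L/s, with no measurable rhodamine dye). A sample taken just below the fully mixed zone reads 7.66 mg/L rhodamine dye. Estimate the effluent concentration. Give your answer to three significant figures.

Mass balance: 48500·0 + 6990·Cₑ = 55490·7.660
→ Cₑ = (55490·7.660 − 48500·0) / 6990 = 60.81 mg/L.

60.8 mg/L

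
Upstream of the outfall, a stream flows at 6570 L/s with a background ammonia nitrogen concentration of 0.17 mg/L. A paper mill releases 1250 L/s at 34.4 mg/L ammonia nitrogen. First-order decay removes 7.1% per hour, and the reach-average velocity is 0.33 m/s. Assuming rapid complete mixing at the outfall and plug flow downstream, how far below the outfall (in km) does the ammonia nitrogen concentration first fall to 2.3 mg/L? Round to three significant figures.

Mixed concentration C = ΣQC/ΣQ = (6570·0.1700 + 1250·34.40) / 7820 = 44120/7820 = 5.642 mg/L.
7.1%/h lost → k = −ln(1 − 0.071) = 0.07365 h⁻¹.
Set 5.642·exp(−k·t) = 2.3 → t = ln(5.642/2.3)/k = 43860 s = 12.18 h.
Distance = v·t = 0.33·43860 = 14470 m = 14.47 km.

14.5 km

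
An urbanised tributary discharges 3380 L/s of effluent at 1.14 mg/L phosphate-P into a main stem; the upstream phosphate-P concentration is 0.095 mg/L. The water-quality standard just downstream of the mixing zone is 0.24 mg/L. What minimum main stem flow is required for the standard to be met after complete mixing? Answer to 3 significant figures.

21000 L/s

Set C_mix = 0.24: (Q·0.09500 + 3380·1.140) / (Q + 3380) = 0.24
→ Q = 3380·(1.140 − 0.24)/(0.24 − 0.09500) = 20980 L/s.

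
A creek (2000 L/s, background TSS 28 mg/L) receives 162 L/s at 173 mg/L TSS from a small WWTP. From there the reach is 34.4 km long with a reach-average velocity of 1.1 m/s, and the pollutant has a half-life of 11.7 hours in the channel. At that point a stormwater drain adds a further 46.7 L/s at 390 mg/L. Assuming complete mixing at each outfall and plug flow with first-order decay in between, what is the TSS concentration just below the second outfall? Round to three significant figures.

Mixed concentration C = ΣQC/ΣQ = (2000·28.00 + 162.0·173.0) / 2162 = 84030/2162 = 38.86 mg/L; combined flow 2162 L/s.
Travel time t = 34.4·1000 / 1.1 = 31270 s = 8.687 h.
Half-life 11.7 h → k = ln 2 / 11.7 = 0.05924 h⁻¹ = 1.422 d⁻¹.
First-order decay: C = 38.86·exp(−k·t) = 38.86·0.5977 = 23.23 mg/L.
At the second outfall, C = (2162·23.23 + 46.70·390.0) / (2162 + 46.70) = 30.99 mg/L.

31.0 mg/L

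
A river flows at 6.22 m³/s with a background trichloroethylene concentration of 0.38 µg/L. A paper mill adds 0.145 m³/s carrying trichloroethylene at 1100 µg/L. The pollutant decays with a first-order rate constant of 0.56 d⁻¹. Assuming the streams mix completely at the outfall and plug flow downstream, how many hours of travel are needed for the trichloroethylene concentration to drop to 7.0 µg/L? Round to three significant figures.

Flow-weighted average: C = (6.220·0.3800 + 0.1450·1100) / 6.365 = 161.9/6.365 = 25.43 µg/L.
25.43·exp(−k·t) = 7.0 → t = ln(25.43/7.0)/k = 199000 s = 55.29 h.

55.3 h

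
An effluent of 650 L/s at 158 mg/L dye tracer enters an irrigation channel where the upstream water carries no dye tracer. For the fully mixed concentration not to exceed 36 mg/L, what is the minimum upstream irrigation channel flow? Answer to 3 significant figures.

Set C_mix = 36: (Q·0 + 650.0·158.0) / (Q + 650.0) = 36
→ Q = 650.0·(158.0 − 36)/(36 − 0) = 2203 L/s.

2200 L/s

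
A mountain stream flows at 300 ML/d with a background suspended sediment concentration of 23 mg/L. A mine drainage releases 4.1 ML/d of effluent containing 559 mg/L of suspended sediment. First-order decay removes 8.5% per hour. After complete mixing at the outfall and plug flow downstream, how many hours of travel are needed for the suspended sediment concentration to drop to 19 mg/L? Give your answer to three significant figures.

Mass balance: C = (300.0·23.00 + 4.100·559.0) / 304.1 = 9192/304.1 = 30.23 mg/L.
8.5%/h lost → k = −ln(1 − 0.085) = 0.08883 h⁻¹.
30.23·exp(−k·t) = 19 → t = ln(30.23/19)/k = 18820 s = 5.227 h.

5.23 h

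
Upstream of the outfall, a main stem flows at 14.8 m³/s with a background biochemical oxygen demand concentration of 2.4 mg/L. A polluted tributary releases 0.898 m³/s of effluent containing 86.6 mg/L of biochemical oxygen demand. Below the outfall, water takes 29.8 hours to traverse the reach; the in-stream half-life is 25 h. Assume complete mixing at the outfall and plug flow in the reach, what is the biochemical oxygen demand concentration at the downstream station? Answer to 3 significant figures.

3.16 mg/L

Flow-weighted average: C = (14.80·2.400 + 0.8980·86.60) / 15.70 = 113.3/15.70 = 7.217 mg/L.
Half-life 25 h → k = ln 2 / 25 = 0.02773 h⁻¹ = 0.6654 d⁻¹.
Applying C = C₀e^(−kt): 7.217 × 0.4377 = 3.159 mg/L.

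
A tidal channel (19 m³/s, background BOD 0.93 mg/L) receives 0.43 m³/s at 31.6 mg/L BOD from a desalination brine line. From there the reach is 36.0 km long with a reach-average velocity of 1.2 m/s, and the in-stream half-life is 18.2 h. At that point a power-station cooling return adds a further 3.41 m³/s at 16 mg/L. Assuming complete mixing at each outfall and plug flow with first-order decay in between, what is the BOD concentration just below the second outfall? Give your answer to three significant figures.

Conservation of mass: C = (19.00·0.9300 + 0.4300·31.60) / 19.43 = 31.26/19.43 = 1.609 mg/L; combined flow 19.43 m³/s.
Travel time t = 36.0·1000 / 1.2 = 30000 s = 8.333 h.
Half-life 18.2 h → k = ln 2 / 18.2 = 0.03809 h⁻¹ = 0.9140 d⁻¹.
First-order decay: C = 1.609·exp(−k·t) = 1.609·0.7281 = 1.171 mg/L.
At the second outfall, C = (19.43·1.171 + 3.410·16.00) / (19.43 + 3.410) = 3.385 mg/L.

3.39 mg/L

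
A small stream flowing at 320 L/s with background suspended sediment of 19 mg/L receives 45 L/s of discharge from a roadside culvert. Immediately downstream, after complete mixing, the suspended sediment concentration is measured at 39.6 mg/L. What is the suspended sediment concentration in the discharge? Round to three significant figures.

Mass balance: 320.0·19.00 + 45.00·Cₑ = 365.0·39.60
→ Cₑ = (365.0·39.60 − 320.0·19.00) / 45.00 = 186.1 mg/L.

186 mg/L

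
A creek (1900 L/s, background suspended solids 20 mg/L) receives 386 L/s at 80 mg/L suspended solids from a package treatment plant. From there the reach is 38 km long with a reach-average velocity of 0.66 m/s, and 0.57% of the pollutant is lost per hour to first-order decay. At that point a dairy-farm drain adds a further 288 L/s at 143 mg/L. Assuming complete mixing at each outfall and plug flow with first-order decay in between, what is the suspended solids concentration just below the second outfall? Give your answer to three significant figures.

After mixing, C = (1900·20.00 + 386.0·80.00) / 2286 = 68880/2286 = 30.13 mg/L; combined flow 2286 L/s.
Travel time t = 38·1000 / 0.66 = 57580 s = 15.99 h.
0.57%/h lost → k = −ln(1 − 0.0057) = 0.005716 h⁻¹.
Applying C = C₀e^(−kt): 30.13 × 0.9126 = 27.50 mg/L.
At the second outfall, C = (2286·27.50 + 288.0·143.0) / (2286 + 288.0) = 40.42 mg/L.

40.4 mg/L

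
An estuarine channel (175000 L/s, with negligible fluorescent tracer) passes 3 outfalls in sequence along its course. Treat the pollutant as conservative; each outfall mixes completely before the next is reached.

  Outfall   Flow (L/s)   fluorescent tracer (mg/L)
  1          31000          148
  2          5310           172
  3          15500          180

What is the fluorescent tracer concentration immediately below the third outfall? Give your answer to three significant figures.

Below outfall 1: Q → 206000 L/s, C = (175000·0 + 31000·148.0)/206000 = 22.27 mg/L.
Below outfall 2: Q → 211300 L/s, C = (206000·22.27 + 5310·172.0)/211300 = 26.03 mg/L.
Below outfall 3: Q → 226800 L/s, C = (211300·26.03 + 15500·180.0)/226800 = 36.56 mg/L.

36.6 mg/L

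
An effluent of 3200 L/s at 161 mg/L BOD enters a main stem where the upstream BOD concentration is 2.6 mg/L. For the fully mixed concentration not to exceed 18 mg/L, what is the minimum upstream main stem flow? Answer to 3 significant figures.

29700 L/s

Set C_mix = 18: (Q·2.600 + 3200·161.0) / (Q + 3200) = 18
→ Q = 3200·(161.0 − 18)/(18 − 2.600) = 29710 L/s.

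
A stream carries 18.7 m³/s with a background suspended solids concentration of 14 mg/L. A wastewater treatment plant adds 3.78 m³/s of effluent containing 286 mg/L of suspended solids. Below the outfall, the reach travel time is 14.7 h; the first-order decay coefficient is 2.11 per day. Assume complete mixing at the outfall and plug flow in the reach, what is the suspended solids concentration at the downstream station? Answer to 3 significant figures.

16.4 mg/L

Flow-weighted average: C = (18.70·14.00 + 3.780·286.0) / 22.48 = 1343/22.48 = 59.74 mg/L.
First-order decay: C = 59.74·exp(−k·t) = 59.74·0.2746 = 16.40 mg/L.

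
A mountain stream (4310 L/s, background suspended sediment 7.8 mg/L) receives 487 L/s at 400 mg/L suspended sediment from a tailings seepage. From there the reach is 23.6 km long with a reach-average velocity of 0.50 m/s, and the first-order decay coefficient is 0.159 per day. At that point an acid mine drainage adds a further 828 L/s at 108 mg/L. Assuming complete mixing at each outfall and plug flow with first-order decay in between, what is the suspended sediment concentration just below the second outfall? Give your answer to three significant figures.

53.1 mg/L

Mixed concentration C = ΣQC/ΣQ = (4310·7.800 + 487.0·400.0) / 4797 = 228400/4797 = 47.62 mg/L; combined flow 4797 L/s.
Travel time t = 23.6·1000 / 0.50 = 47200 s = 13.11 h.
After decay, C = 47.62 × e^(−kt) = 47.62 × 0.9168 = 43.66 mg/L.
At the second outfall, C = (4797·43.66 + 828.0·108.0) / (4797 + 828.0) = 53.13 mg/L.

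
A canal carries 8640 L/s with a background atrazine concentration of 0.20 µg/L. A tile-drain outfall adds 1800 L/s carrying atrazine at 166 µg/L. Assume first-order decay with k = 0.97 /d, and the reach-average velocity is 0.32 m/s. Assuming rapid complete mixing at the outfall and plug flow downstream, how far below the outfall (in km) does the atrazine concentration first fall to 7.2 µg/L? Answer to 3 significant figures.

39.5 km

Mass balance: C = (8640·0.2000 + 1800·166.0) / 10440 = 300500/10440 = 28.79 µg/L.
Set 28.79·exp(−k·t) = 7.2 → t = ln(28.79/7.2)/k = 123400 s = 34.29 h.
Distance = v·t = 0.32·123400 = 39500 m = 39.50 km.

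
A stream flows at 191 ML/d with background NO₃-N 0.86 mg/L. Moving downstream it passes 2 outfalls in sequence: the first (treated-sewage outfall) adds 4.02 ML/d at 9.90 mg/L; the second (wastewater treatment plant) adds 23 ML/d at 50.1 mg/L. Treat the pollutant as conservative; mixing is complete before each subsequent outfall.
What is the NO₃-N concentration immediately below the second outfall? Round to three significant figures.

6.22 mg/L

Below outfall 1: Q → 195.0 ML/d, C = (191.0·0.8600 + 4.020·9.900)/195.0 = 1.046 mg/L.
Below outfall 2: Q → 218.0 ML/d, C = (195.0·1.046 + 23.00·50.10)/218.0 = 6.221 mg/L.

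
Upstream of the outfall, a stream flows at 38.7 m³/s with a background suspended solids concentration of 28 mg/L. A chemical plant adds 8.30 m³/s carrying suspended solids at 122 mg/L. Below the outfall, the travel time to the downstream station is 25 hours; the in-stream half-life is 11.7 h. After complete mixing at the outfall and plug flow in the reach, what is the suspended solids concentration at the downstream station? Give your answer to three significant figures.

10.1 mg/L

Conservation of mass: C = (38.70·28.00 + 8.300·122.0) / 47.00 = 2096/47.00 = 44.60 mg/L.
Half-life 11.7 h → k = ln 2 / 11.7 = 0.05924 h⁻¹ = 1.422 d⁻¹.
Decay over the reach: 44.60·exp(−kt) = 44.60·0.2274 = 10.14 mg/L.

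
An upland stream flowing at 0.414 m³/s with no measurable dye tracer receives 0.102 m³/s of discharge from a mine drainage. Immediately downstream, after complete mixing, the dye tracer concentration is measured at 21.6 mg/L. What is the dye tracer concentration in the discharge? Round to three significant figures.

109 mg/L

Mass balance: 0.4140·0 + 0.1020·Cₑ = 0.5160·21.60
→ Cₑ = (0.5160·21.60 − 0.4140·0) / 0.1020 = 109.3 mg/L.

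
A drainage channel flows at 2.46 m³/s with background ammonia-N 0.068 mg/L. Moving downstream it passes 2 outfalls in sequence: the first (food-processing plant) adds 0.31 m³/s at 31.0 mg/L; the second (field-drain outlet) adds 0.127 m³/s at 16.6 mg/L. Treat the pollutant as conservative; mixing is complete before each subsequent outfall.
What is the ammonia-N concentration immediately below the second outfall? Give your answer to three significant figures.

4.10 mg/L

After outfall 1: Q = 2.460 + 0.3100 = 2.770 m³/s; C = (2.460·0.06800 + 0.3100·31.00)/2.770 = 3.530 mg/L.
After outfall 2: Q = 2.770 + 0.1270 = 2.897 m³/s; C = (2.770·3.530 + 0.1270·16.60)/2.897 = 4.103 mg/L.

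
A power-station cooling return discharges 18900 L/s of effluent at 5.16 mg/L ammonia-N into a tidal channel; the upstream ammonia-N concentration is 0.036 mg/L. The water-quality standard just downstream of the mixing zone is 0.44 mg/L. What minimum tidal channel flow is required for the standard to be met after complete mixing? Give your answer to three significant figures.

Set C_mix = 0.44: (Q·0.03600 + 18900·5.160) / (Q + 18900) = 0.44
→ Q = 18900·(5.160 − 0.44)/(0.44 − 0.03600) = 220800 L/s.

221000 L/s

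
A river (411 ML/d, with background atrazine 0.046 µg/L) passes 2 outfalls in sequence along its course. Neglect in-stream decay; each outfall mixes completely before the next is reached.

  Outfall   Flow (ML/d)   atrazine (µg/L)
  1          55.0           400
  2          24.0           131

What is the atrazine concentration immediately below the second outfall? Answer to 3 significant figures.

51.4 µg/L

Below outfall 1: Q → 466.0 ML/d, C = (411.0·0.04600 + 55.00·400.0)/466.0 = 47.25 µg/L.
Below outfall 2: Q → 490.0 ML/d, C = (466.0·47.25 + 24.00·131.0)/490.0 = 51.35 µg/L.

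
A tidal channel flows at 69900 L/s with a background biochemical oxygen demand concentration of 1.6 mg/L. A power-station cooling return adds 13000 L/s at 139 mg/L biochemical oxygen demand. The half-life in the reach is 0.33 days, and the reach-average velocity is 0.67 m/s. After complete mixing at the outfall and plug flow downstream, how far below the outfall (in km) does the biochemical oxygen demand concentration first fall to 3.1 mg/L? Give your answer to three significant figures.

55.4 km

After mixing, C = (69900·1.600 + 13000·139.0) / 82900 = 1919000/82900 = 23.15 mg/L.
Half-life 0.33 d → k = ln 2 / 0.33 = 2.100 d⁻¹.
Set 23.15·exp(−k·t) = 3.1 → t = ln(23.15/3.1)/k = 82700 s = 22.97 h.
Distance = v·t = 0.67·82700 = 55410 m = 55.41 km.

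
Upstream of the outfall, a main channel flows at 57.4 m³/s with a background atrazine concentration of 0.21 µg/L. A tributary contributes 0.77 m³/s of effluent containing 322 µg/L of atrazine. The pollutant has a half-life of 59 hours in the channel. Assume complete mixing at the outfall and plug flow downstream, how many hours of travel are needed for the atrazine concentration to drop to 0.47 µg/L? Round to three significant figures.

Mixed concentration C = ΣQC/ΣQ = (57.40·0.2100 + 0.7700·322.0) / 58.17 = 260.0/58.17 = 4.470 µg/L.
Half-life 59 h → k = ln 2 / 59 = 0.01175 h⁻¹ = 0.2820 d⁻¹.
4.470·exp(−k·t) = 0.47 → t = ln(4.470/0.47)/k = 690200 s = 191.7 h.

192 h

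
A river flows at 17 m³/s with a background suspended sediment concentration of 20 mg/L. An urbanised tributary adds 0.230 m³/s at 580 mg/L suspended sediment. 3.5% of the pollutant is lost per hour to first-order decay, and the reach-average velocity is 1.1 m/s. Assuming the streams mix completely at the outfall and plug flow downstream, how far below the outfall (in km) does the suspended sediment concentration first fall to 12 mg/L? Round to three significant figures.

Flow-weighted average: C = (17.00·20.00 + 0.2300·580.0) / 17.23 = 473.4/17.23 = 27.48 mg/L.
3.5%/h lost → k = −ln(1 − 0.035) = 0.03563 h⁻¹.
Set 27.48·exp(−k·t) = 12 → t = ln(27.48/12)/k = 83710 s = 23.25 h.
Distance = v·t = 1.1·83710 = 92080 m = 92.08 km.

92.1 km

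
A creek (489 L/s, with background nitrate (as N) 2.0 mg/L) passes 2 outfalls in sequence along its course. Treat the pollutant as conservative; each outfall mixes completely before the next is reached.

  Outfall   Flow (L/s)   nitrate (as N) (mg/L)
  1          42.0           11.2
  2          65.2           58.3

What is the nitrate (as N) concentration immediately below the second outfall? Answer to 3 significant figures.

8.81 mg/L

Outfall 1: combined Q = 531.0 L/s; C = (489.0·2.000 + 42.00·11.20)/531.0 = 2.728 mg/L.
Outfall 2: combined Q = 596.2 L/s; C = (531.0·2.728 + 65.20·58.30)/596.2 = 8.805 mg/L.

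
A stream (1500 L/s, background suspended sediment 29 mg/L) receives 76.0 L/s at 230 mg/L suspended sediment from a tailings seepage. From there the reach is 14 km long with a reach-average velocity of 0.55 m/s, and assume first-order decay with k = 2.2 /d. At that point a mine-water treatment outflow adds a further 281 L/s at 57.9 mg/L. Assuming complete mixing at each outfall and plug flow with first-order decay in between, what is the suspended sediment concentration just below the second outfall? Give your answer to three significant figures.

Mass balance: C = (1500·29.00 + 76.00·230.0) / 1576 = 60980/1576 = 38.69 mg/L; combined flow 1576 L/s.
Travel time t = 14·1000 / 0.55 = 25450 s = 7.071 h.
Decay over the reach: 38.69·exp(−kt) = 38.69·0.5230 = 20.24 mg/L.
Second outfall: C = (1576·20.24 + 281.0·57.90)/1857 = 25.94 mg/L.

25.9 mg/L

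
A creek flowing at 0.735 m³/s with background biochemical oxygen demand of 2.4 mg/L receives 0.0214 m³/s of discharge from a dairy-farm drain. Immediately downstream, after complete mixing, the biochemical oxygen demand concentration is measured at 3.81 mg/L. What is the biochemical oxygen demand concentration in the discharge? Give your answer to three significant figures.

52.2 mg/L

Mass balance: 0.7350·2.400 + 0.02140·Cₑ = 0.7564·3.810
→ Cₑ = (0.7564·3.810 − 0.7350·2.400) / 0.02140 = 52.24 mg/L.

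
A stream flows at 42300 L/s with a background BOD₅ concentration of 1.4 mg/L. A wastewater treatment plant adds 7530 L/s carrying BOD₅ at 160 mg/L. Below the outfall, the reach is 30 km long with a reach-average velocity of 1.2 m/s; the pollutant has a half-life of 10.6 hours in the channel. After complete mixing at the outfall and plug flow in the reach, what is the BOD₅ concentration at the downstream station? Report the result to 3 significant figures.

16.1 mg/L

Mass balance: C = (42300·1.400 + 7530·160.0) / 49830 = 1264000/49830 = 25.37 mg/L.
Travel time t = 30·1000 / 1.2 = 25000 s = 6.944 h.
Half-life 10.6 h → k = ln 2 / 10.6 = 0.06539 h⁻¹ = 1.569 d⁻¹.
Applying C = C₀e^(−kt): 25.37 × 0.6350 = 16.11 mg/L.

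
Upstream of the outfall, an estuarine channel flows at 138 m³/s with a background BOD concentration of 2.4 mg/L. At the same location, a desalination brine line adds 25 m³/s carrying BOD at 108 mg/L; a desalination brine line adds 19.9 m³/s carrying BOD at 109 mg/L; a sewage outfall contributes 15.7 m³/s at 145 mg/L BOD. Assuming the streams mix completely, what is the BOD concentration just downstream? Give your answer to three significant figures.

37.6 mg/L

Flow-weighted average: C = (138.0·2.400 + 25.00·108.0 + 19.90·109.0 + 15.70·145.0) / 198.6 = 7477/198.6 = 37.65 mg/L.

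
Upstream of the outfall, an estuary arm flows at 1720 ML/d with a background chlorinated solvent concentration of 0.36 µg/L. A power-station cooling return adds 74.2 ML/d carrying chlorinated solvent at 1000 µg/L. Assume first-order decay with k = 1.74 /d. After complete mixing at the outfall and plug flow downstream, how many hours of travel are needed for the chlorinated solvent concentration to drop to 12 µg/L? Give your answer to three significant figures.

17.2 h

After mixing, C = (1720·0.3600 + 74.20·1000) / 1794 = 74820/1794 = 41.70 µg/L.
41.70·exp(−k·t) = 12 → t = ln(41.70/12)/k = 61850 s = 17.18 h.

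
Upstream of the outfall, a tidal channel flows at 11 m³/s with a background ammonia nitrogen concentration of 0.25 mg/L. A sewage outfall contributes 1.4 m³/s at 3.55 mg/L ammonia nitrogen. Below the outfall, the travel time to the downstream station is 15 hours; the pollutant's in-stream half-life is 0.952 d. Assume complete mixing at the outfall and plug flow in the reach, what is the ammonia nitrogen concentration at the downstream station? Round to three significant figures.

0.395 mg/L

Conservation of mass: C = (11.00·0.2500 + 1.400·3.550) / 12.40 = 7.720/12.40 = 0.6226 mg/L.
Half-life 0.952 d → k = ln 2 / 0.952 = 0.7281 d⁻¹.
First-order decay: C = 0.6226·exp(−k·t) = 0.6226·0.6344 = 0.3950 mg/L.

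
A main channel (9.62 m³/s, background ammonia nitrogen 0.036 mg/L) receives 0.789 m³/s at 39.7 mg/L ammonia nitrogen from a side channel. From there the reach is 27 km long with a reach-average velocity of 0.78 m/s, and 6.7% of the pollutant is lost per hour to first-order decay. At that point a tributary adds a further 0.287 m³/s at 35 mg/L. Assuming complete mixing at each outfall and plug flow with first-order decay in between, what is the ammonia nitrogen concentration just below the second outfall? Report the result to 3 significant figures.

2.46 mg/L

Mixed concentration C = ΣQC/ΣQ = (9.620·0.03600 + 0.7890·39.70) / 10.41 = 31.67/10.41 = 3.043 mg/L; combined flow 10.41 m³/s.
Travel time t = 27·1000 / 0.78 = 34620 s = 9.615 h.
6.7%/h lost → k = −ln(1 − 0.067) = 0.06935 h⁻¹.
First-order decay: C = 3.043·exp(−k·t) = 3.043·0.5133 = 1.562 mg/L.
At the second outfall, C = (10.41·1.562 + 0.2870·35.00) / (10.41 + 0.2870) = 2.459 mg/L.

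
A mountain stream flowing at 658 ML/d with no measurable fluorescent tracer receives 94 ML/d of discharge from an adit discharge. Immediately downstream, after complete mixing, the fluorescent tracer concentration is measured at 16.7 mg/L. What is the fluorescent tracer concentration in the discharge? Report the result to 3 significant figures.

134 mg/L

Mass balance: 658.0·0 + 94.00·Cₑ = 752.0·16.70
→ Cₑ = (752.0·16.70 − 658.0·0) / 94.00 = 133.6 mg/L.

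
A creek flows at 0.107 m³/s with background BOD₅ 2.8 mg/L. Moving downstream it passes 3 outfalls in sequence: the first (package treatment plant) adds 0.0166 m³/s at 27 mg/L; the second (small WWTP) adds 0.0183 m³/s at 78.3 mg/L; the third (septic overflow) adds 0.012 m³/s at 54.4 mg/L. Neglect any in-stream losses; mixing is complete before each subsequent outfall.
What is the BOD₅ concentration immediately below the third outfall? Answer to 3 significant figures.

Below outfall 1: Q → 0.1236 m³/s, C = (0.1070·2.800 + 0.01660·27.00)/0.1236 = 6.050 mg/L.
Below outfall 2: Q → 0.1419 m³/s, C = (0.1236·6.050 + 0.01830·78.30)/0.1419 = 15.37 mg/L.
Below outfall 3: Q → 0.1539 m³/s, C = (0.1419·15.37 + 0.01200·54.40)/0.1539 = 18.41 mg/L.

18.4 mg/L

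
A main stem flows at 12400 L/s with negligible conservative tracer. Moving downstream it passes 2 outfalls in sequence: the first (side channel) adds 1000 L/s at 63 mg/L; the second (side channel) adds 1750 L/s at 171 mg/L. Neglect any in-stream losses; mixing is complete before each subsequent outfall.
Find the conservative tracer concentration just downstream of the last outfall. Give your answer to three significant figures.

Below outfall 1: Q → 13400 L/s, C = (12400·0 + 1000·63.00)/13400 = 4.701 mg/L.
Below outfall 2: Q → 15150 L/s, C = (13400·4.701 + 1750·171.0)/15150 = 23.91 mg/L.

23.9 mg/L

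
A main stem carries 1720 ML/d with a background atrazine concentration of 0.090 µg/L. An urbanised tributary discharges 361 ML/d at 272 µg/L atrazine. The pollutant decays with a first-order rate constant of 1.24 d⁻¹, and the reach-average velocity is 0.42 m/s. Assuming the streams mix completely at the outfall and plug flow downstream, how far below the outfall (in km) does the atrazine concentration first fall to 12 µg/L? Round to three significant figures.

Mixed concentration C = ΣQC/ΣQ = (1720·0.09000 + 361.0·272.0) / 2081 = 98350/2081 = 47.26 µg/L.
Set 47.26·exp(−k·t) = 12 → t = ln(47.26/12)/k = 95510 s = 26.53 h.
Distance = v·t = 0.42·95510 = 40110 m = 40.11 km.

40.1 km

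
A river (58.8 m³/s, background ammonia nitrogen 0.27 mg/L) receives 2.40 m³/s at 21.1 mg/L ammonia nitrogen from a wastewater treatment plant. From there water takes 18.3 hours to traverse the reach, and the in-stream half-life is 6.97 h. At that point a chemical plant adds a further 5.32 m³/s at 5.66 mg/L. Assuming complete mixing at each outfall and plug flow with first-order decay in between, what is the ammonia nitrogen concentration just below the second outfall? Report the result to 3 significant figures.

0.615 mg/L

Mass balance: C = (58.80·0.2700 + 2.400·21.10) / 61.20 = 66.52/61.20 = 1.087 mg/L; combined flow 61.20 m³/s.
Half-life 6.97 h → k = ln 2 / 6.97 = 0.09945 h⁻¹ = 2.387 d⁻¹.
Decay over the reach: 1.087·exp(−kt) = 1.087·0.1620 = 0.1761 mg/L.
At the second outfall, C = (61.20·0.1761 + 5.320·5.660) / (61.20 + 5.320) = 0.6147 mg/L.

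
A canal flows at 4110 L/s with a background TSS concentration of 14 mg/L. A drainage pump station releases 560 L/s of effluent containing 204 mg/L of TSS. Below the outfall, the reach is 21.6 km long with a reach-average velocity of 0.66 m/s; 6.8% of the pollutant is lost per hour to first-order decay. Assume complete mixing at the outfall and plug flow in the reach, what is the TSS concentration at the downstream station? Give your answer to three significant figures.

19.4 mg/L

Conservation of mass: C = (4110·14.00 + 560.0·204.0) / 4670 = 171800/4670 = 36.78 mg/L.
Travel time t = 21.6·1000 / 0.66 = 32730 s = 9.091 h.
6.8%/h lost → k = −ln(1 − 0.068) = 0.07042 h⁻¹.
Decay over the reach: 36.78·exp(−kt) = 36.78·0.5272 = 19.39 mg/L.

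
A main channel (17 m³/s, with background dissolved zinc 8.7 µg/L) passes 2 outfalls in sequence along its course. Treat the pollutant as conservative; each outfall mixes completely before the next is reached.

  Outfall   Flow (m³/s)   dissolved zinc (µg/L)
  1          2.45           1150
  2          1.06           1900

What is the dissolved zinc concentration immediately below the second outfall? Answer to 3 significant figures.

243 µg/L

Outfall 1: combined Q = 19.45 m³/s; C = (17.00·8.700 + 2.450·1150)/19.45 = 152.5 µg/L.
Outfall 2: combined Q = 20.51 m³/s; C = (19.45·152.5 + 1.060·1900)/20.51 = 242.8 µg/L.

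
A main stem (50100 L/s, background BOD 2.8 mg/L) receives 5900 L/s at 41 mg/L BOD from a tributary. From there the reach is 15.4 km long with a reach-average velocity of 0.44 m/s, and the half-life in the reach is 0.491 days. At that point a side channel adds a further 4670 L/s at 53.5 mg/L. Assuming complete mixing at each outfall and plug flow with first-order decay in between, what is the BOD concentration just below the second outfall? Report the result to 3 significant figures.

7.67 mg/L

Mixed concentration C = ΣQC/ΣQ = (50100·2.800 + 5900·41.00) / 56000 = 382200/56000 = 6.825 mg/L; combined flow 56000 L/s.
Travel time t = 15.4·1000 / 0.44 = 35000 s = 9.722 h.
Half-life 0.491 d → k = ln 2 / 0.491 = 1.412 d⁻¹.
Decay over the reach: 6.825·exp(−kt) = 6.825·0.5645 = 3.852 mg/L.
Second outfall: C = (56000·3.852 + 4670·53.50)/60670 = 7.674 mg/L.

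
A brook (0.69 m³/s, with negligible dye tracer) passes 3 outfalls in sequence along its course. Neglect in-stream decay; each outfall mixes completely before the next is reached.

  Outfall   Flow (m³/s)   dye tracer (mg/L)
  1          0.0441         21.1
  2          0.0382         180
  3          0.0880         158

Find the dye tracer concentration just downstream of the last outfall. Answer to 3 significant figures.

Below outfall 1: Q → 0.7341 m³/s, C = (0.6900·0 + 0.04410·21.10)/0.7341 = 1.268 mg/L.
Below outfall 2: Q → 0.7723 m³/s, C = (0.7341·1.268 + 0.03820·180.0)/0.7723 = 10.11 mg/L.
Below outfall 3: Q → 0.8603 m³/s, C = (0.7723·10.11 + 0.08800·158.0)/0.8603 = 25.24 mg/L.

25.2 mg/L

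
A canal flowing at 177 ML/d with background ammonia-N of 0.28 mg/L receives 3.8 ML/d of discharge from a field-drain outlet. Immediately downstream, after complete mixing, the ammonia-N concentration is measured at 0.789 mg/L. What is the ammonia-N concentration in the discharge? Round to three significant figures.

Mass balance: 177.0·0.2800 + 3.800·Cₑ = 180.8·0.7890
→ Cₑ = (180.8·0.7890 − 177.0·0.2800) / 3.800 = 24.50 mg/L.

24.5 mg/L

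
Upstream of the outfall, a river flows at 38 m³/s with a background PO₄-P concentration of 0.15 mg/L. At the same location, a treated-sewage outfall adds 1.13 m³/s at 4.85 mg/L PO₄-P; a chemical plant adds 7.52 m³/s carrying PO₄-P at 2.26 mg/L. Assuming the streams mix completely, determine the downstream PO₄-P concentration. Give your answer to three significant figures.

Mass balance: C = (38.00·0.1500 + 1.130·4.850 + 7.520·2.260) / 46.65 = 28.18/46.65 = 0.6040 mg/L.

0.604 mg/L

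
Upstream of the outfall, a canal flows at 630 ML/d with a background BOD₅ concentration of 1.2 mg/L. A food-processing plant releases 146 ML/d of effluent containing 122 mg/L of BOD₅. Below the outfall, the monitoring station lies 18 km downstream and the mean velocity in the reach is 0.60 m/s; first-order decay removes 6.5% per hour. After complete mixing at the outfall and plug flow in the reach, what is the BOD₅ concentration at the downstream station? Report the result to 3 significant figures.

13.7 mg/L

Flow-weighted average: C = (630.0·1.200 + 146.0·122.0) / 776.0 = 18570/776.0 = 23.93 mg/L.
Travel time t = 18·1000 / 0.60 = 30000 s = 8.333 h.
6.5%/h lost → k = −ln(1 − 0.065) = 0.06721 h⁻¹.
After decay, C = 23.93 × e^(−kt) = 23.93 × 0.5712 = 13.67 mg/L.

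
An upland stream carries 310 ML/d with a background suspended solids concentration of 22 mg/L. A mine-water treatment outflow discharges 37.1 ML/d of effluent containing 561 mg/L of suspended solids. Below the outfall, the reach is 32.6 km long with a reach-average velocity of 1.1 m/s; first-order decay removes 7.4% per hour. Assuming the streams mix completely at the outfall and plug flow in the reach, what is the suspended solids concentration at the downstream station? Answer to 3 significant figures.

Flow-weighted average: C = (310.0·22.00 + 37.10·561.0) / 347.1 = 27630/347.1 = 79.61 mg/L.
Travel time t = 32.6·1000 / 1.1 = 29640 s = 8.232 h.
7.4%/h lost → k = −ln(1 − 0.074) = 0.07688 h⁻¹.
Decay over the reach: 79.61·exp(−kt) = 79.61·0.5310 = 42.28 mg/L.

42.3 mg/L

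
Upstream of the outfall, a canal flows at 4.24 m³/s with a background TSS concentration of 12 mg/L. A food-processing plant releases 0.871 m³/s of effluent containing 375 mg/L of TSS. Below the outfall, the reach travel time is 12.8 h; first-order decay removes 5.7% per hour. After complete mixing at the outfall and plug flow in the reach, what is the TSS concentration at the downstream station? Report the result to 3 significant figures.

Mixed concentration C = ΣQC/ΣQ = (4.240·12.00 + 0.8710·375.0) / 5.111 = 377.5/5.111 = 73.86 mg/L.
5.7%/h lost → k = −ln(1 − 0.057) = 0.05869 h⁻¹.
After decay, C = 73.86 × e^(−kt) = 73.86 × 0.4718 = 34.85 mg/L.

34.8 mg/L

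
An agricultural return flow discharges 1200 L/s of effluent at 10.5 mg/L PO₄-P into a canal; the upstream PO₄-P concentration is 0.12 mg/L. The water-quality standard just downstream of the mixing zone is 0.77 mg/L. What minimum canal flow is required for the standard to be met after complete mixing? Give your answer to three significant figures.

18000 L/s

Set C_mix = 0.77: (Q·0.1200 + 1200·10.50) / (Q + 1200) = 0.77
→ Q = 1200·(10.50 − 0.77)/(0.77 − 0.1200) = 17960 L/s.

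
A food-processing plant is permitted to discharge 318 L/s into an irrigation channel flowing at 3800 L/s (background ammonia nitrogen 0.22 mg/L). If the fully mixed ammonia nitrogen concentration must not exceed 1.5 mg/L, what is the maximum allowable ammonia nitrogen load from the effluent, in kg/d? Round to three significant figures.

Mass balance at the limit: 3800·0.2200 + 318.0·Cₑ = 4118·1.5 → Cₑ = 16.80 mg/L.
318.0 L/s = 0.3180 m³/s. Load = 0.3180 m³/s × 16.80 g/m³ × 86 400 s/d = 461.5 kg/d.

461 kg/d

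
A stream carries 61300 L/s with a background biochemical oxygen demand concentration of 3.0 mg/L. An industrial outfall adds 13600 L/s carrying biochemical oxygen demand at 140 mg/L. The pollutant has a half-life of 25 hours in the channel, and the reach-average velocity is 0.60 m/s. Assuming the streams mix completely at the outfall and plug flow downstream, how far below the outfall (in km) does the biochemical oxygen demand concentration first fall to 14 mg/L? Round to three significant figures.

53.7 km

Mixed concentration C = ΣQC/ΣQ = (61300·3.000 + 13600·140.0) / 74900 = 2088000/74900 = 27.88 mg/L.
Half-life 25 h → k = ln 2 / 25 = 0.02773 h⁻¹ = 0.6654 d⁻¹.
Set 27.88·exp(−k·t) = 14 → t = ln(27.88/14)/k = 89420 s = 24.84 h.
Distance = v·t = 0.60·89420 = 53650 m = 53.65 km.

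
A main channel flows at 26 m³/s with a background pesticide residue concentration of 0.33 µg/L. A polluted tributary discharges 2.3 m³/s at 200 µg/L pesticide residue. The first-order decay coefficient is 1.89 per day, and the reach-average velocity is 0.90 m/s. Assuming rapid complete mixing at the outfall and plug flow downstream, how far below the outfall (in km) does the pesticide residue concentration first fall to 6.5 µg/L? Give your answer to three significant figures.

38.5 km

Mass balance: C = (26.00·0.3300 + 2.300·200.0) / 28.30 = 468.6/28.30 = 16.56 µg/L.
Set 16.56·exp(−k·t) = 6.5 → t = ln(16.56/6.5)/k = 42740 s = 11.87 h.
Distance = v·t = 0.90·42740 = 38470 m = 38.47 km.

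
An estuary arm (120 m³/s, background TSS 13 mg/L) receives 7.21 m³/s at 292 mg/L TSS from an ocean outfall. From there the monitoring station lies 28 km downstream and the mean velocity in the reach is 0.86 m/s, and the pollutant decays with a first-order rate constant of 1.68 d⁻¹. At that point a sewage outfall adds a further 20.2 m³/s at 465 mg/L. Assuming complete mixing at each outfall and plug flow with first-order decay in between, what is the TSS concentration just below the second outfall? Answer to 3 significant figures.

Conservation of mass: C = (120.0·13.00 + 7.210·292.0) / 127.2 = 3665/127.2 = 28.81 mg/L; combined flow 127.2 m³/s.
Travel time t = 28·1000 / 0.86 = 32560 s = 9.044 h.
Decay over the reach: 28.81·exp(−kt) = 28.81·0.5310 = 15.30 mg/L.
At the second outfall, C = (127.2·15.30 + 20.20·465.0) / (127.2 + 20.20) = 76.92 mg/L.

76.9 mg/L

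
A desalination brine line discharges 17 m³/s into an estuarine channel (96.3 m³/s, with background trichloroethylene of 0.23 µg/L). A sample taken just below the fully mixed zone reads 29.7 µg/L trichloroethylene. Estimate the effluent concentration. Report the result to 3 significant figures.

197 µg/L

Mass balance: 96.30·0.2300 + 17.00·Cₑ = 113.3·29.70
→ Cₑ = (113.3·29.70 − 96.30·0.2300) / 17.00 = 196.6 µg/L.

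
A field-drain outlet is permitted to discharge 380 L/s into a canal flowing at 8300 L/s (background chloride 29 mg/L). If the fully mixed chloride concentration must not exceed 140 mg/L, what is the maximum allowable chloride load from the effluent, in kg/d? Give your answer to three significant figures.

Mass balance at the limit: 8300·29.00 + 380.0·Cₑ = 8680·140 → Cₑ = 2564 mg/L.
380.0 L/s = 0.3800 m³/s. Load = 0.3800 m³/s × 2564 g/m³ × 86 400 s/d = 84200 kg/d.

84200 kg/d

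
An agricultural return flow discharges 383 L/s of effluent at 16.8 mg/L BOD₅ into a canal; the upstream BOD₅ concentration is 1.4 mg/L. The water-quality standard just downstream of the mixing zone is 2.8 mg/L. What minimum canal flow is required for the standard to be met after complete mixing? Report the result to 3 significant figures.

Set C_mix = 2.8: (Q·1.400 + 383.0·16.80) / (Q + 383.0) = 2.8
→ Q = 383.0·(16.80 − 2.8)/(2.8 − 1.400) = 3830 L/s.

3830 L/s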